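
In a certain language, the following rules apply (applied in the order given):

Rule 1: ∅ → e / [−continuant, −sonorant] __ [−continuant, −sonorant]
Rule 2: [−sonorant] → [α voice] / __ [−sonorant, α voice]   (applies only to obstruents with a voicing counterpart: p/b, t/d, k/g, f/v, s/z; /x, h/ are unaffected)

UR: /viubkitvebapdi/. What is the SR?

viubekidvebapedi

Rule 1 (stop-cluster e-epenthesis): /b/ and /k/ form a stop–stop cluster, so [e] is inserted between them. /p/ and /d/ form a stop–stop cluster, so [e] is inserted between them. /viubkitvebapdi/ → viubekitvebapedi.
Rule 2 (regressive voicing assimilation): /t/ precedes the voiced obstruent /v/, so it voices to [d] by assimilation. /viubekitvebapedi/ → viubekidvebapedi.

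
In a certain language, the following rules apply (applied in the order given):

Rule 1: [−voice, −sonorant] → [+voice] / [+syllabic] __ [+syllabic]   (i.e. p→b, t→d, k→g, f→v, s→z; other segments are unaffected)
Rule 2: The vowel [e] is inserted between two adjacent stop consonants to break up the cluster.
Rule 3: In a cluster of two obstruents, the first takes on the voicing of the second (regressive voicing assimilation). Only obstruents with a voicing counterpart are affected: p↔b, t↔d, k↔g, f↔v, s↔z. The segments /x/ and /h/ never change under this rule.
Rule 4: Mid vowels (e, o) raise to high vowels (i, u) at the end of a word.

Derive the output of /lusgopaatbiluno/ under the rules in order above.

luzgobaatebilunu

Rule 1 (intervocalic voicing): /p/ is a voiceless obstruent between vowels /o/ and /a/, so it voices to [b]. /lusgopaatbiluno/ → lusgobaatbiluno.
Rule 2 (stop-cluster e-epenthesis): /t/ and /b/ form a stop–stop cluster, so [e] is inserted between them. /lusgobaatbiluno/ → lusgobaatebiluno.
Rule 3 (regressive voicing assimilation): /s/ precedes the voiced obstruent /g/, so it voices to [z] by assimilation. /lusgobaatebiluno/ → luzgobaatebiluno.
Rule 4 (final vowel raising): /o/ is a mid vowel in word-final position, so it raises to [u]. /luzgobaatebiluno/ → luzgobaatebilunu.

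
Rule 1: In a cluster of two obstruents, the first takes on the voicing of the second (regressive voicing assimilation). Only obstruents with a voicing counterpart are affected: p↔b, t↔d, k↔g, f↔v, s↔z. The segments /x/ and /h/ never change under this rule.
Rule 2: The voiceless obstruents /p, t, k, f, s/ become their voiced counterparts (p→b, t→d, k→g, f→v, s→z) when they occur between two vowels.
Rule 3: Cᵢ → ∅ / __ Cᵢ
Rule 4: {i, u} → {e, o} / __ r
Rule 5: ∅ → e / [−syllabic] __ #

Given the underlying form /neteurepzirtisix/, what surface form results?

Rule 1 (regressive voicing assimilation): /p/ precedes the voiced obstruent /z/, so it voices to [b] by assimilation. /neteurepzirtisix/ → neteurebzirtisix.
Rule 2 (intervocalic voicing): /t/ is a voiceless obstruent between vowels /e/ and /e/, so it voices to [d]. /s/ is a voiceless obstruent between vowels /i/ and /i/, so it voices to [z]. /neteurebzirtisix/ → nedeurebzirtizix.
Rule 3 (degemination): no segment meets the environment; /nedeurebzirtizix/ is unchanged.
Rule 4 (pre-rhotic lowering): /u/ is a high vowel immediately before /r/, so it lowers to [o]. /i/ is a high vowel immediately before /r/, so it lowers to [e]. /nedeurebzirtizix/ → nedeorebzertizix.
Rule 5 (final e-epenthesis): the form ends in the consonant /x/, so [e] is inserted word-finally. /nedeorebzertizix/ → nedeorebzertizixe.

nedeorebzertizixe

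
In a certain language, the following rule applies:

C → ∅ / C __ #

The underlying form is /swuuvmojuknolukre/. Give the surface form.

swuuvmojuknolukre

No segment of /swuuvmojuknolukre/ meets the structural description of the rule, so the form surfaces unchanged.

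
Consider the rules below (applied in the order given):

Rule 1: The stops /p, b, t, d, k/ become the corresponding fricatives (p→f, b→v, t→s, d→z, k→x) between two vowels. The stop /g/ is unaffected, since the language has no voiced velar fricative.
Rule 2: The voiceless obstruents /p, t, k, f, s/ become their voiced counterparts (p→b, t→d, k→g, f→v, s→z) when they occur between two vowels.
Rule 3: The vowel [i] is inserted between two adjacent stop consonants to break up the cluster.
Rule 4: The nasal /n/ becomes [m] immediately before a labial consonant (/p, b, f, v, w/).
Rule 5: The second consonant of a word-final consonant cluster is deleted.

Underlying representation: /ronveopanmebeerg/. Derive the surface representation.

Rule 1 (intervocalic spirantization): /p/ is a stop between vowels /o/ and /a/, so it spirantizes to the fricative [f]. /b/ is a stop between vowels /e/ and /e/, so it spirantizes to the fricative [v]. /ronveopanmebeerg/ → ronveofanmeveerg.
Rule 2 (intervocalic voicing): /f/ is a voiceless obstruent between vowels /o/ and /a/, so it voices to [v]. /ronveofanmeveerg/ → ronveovanmeveerg.
Rule 3 (stop-cluster i-epenthesis): no segment meets the environment; /ronveovanmeveerg/ is unchanged.
Rule 4 (nasal place assimilation): /n/ precedes the labial consonant /v/, so it assimilates in place to [m]. /ronveovanmeveerg/ → romveovanmeveerg.
Rule 5 (final cluster simplification): /g/ is the second consonant of a word-final cluster /rg/, so it deletes. /romveovanmeveerg/ → romveovanmeveer.

romveovanmeveer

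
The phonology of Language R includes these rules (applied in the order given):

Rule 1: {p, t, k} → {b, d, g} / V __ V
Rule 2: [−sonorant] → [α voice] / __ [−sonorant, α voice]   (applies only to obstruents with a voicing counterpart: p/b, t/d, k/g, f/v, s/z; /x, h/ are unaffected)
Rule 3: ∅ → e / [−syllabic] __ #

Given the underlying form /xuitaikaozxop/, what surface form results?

xuidaigaosxope

Rule 1 (intervocalic voicing): /t/ is a voiceless stop between vowels /i/ and /a/, so it voices to [d]. /k/ is a voiceless stop between vowels /i/ and /a/, so it voices to [g]. /xuitaikaozxop/ → xuidaigaozxop.
Rule 2 (regressive voicing assimilation): /z/ precedes the voiceless obstruent /x/, so it devoices to [s] by assimilation. /xuidaigaozxop/ → xuidaigaosxop.
Rule 3 (final e-epenthesis): the form ends in the consonant /p/, so [e] is inserted word-finally. /xuidaigaosxop/ → xuidaigaosxope.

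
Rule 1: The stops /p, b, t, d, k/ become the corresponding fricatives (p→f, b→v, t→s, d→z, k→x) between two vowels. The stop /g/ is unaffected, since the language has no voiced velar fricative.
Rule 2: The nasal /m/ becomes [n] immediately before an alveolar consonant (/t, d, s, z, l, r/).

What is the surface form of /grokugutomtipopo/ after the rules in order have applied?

Rule 1 (intervocalic spirantization): /k/ is a stop between vowels /o/ and /u/, so it spirantizes to the fricative [x]. /t/ is a stop between vowels /u/ and /o/, so it spirantizes to the fricative [s]. /p/ is a stop between vowels /i/ and /o/, so it spirantizes to the fricative [f]. /p/ is a stop between vowels /o/ and /o/, so it spirantizes to the fricative [f]. /grokugutomtipopo/ → groxugusomtifofo.
Rule 2 (nasal place assimilation): /m/ precedes the alveolar consonant /t/, so it assimilates in place to [n]. /groxugusomtifofo/ → groxugusontifofo.

groxugusontifofo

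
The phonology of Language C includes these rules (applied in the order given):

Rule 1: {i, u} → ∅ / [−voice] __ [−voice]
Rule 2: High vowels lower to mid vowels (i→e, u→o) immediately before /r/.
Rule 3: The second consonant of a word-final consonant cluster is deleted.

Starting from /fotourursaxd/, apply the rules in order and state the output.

Rule 1 (high vowel syncope): no segment meets the environment; /fotourursaxd/ is unchanged.
Rule 2 (pre-rhotic lowering): /u/ is a high vowel immediately before /r/, so it lowers to [o]. /u/ is a high vowel immediately before /r/, so it lowers to [o]. /fotourursaxd/ → fotoororsaxd.
Rule 3 (final cluster simplification): /d/ is the second consonant of a word-final cluster /xd/, so it deletes. /fotoororsaxd/ → fotoororsax.

fotoororsax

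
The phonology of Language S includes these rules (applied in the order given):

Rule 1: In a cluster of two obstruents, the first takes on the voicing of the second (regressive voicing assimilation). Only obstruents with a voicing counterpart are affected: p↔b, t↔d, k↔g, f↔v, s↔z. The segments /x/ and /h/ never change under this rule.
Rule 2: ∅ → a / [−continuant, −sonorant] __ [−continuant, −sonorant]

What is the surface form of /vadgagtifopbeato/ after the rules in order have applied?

Rule 1 (regressive voicing assimilation): /g/ precedes the voiceless obstruent /t/, so it devoices to [k] by assimilation. /p/ precedes the voiced obstruent /b/, so it voices to [b] by assimilation. /vadgagtifopbeato/ → vadgaktifobbeato.
Rule 2 (stop-cluster a-epenthesis): /d/ and /g/ form a stop–stop cluster, so [a] is inserted between them. /k/ and /t/ form a stop–stop cluster, so [a] is inserted between them. /b/ and /b/ form a stop–stop cluster, so [a] is inserted between them. /vadgaktifobbeato/ → vadagakatifobabeato.

vadagakatifobabeato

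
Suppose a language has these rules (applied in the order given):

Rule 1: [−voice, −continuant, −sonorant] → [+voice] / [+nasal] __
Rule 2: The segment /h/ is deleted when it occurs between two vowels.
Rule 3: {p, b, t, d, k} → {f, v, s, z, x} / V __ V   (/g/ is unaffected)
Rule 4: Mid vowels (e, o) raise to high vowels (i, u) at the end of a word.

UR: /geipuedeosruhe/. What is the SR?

geifuezeosrui

Rule 1 (post-nasal voicing): no segment meets the environment; /geipuedeosruhe/ is unchanged.
Rule 2 (intervocalic h-deletion): /h/ occurs between vowels /u/ and /e/, so it deletes. /geipuedeosruhe/ → geipuedeosrue.
Rule 3 (intervocalic spirantization): /p/ is a stop between vowels /i/ and /u/, so it spirantizes to the fricative [f]. /d/ is a stop between vowels /e/ and /e/, so it spirantizes to the fricative [z]. /geipuedeosrue/ → geifuezeosrue.
Rule 4 (final vowel raising): /e/ is a mid vowel in word-final position, so it raises to [i]. /geifuezeosrue/ → geifuezeosrui.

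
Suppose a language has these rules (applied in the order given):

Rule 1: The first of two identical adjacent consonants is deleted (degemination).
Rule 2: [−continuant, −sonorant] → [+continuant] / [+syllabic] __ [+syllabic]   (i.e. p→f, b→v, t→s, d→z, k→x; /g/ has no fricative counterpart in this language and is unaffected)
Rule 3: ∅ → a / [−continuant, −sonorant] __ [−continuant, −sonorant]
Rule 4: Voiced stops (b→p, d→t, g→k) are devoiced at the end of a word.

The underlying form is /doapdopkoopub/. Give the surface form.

doapadopakoofup

Rule 1 (degemination): no segment meets the environment; /doapdopkoopub/ is unchanged.
Rule 2 (intervocalic spirantization): /p/ is a stop between vowels /o/ and /u/, so it spirantizes to the fricative [f]. /doapdopkoopub/ → doapdopkoofub.
Rule 3 (stop-cluster a-epenthesis): /p/ and /d/ form a stop–stop cluster, so [a] is inserted between them. /p/ and /k/ form a stop–stop cluster, so [a] is inserted between them. /doapdopkoofub/ → doapadopakoofub.
Rule 4 (final devoicing): /b/ is a voiced stop in word-final position, so it devoices to [p]. /doapadopakoofub/ → doapadopakoofup.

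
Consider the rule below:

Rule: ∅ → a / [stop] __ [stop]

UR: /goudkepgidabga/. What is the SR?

/d/ and /k/ form a stop–stop cluster, so [a] is inserted between them.
/p/ and /g/ form a stop–stop cluster, so [a] is inserted between them.
/b/ and /g/ form a stop–stop cluster, so [a] is inserted between them.
Surface form: [goudakepagidabaga].

goudakepagidabaga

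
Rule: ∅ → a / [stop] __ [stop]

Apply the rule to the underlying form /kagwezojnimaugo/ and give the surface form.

No segment of /kagwezojnimaugo/ meets the structural description of the rule, so the form surfaces unchanged.

kagwezojnimaugo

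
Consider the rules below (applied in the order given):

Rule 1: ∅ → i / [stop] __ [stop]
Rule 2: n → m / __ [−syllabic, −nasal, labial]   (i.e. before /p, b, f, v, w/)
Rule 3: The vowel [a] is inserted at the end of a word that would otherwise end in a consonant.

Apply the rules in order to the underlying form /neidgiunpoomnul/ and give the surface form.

Rule 1 (stop-cluster i-epenthesis): /d/ and /g/ form a stop–stop cluster, so [i] is inserted between them. /neidgiunpoomnul/ → neidigiunpoomnul.
Rule 2 (nasal place assimilation): /n/ precedes the labial consonant /p/, so it assimilates in place to [m]. /neidigiunpoomnul/ → neidigiumpoomnul.
Rule 3 (final a-epenthesis): the form ends in the consonant /l/, so [a] is inserted word-finally. /neidigiumpoomnul/ → neidigiumpoomnula.

neidigiumpoomnula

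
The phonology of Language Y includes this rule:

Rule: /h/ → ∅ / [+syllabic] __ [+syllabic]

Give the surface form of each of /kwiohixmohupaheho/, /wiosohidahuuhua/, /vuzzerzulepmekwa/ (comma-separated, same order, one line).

/kwiohixmohupaheho/: /h/ occurs between vowels /o/ and /i/, so it deletes. /h/ occurs between vowels /o/ and /u/, so it deletes. /h/ occurs between vowels /a/ and /e/, so it deletes. /h/ occurs between vowels /e/ and /o/, so it deletes. → [kwioixmoupaeo].
/wiosohidahuuhua/: /h/ occurs between vowels /o/ and /i/, so it deletes. /h/ occurs between vowels /a/ and /u/, so it deletes. /h/ occurs between vowels /u/ and /u/, so it deletes. → [wiosoidauuua].
/vuzzerzulepmekwa/: the rule's environment is not met; surfaces unchanged as [vuzzerzulepmekwa].

kwioixmoupaeo, wiosoidauuua, vuzzerzulepmekwa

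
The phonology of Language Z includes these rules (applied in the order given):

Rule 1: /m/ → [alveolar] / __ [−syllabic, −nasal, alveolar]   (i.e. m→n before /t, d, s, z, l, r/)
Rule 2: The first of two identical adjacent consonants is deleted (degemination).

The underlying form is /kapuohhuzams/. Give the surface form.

Rule 1 (nasal place assimilation): /m/ precedes the alveolar consonant /s/, so it assimilates in place to [n]. /kapuohhuzams/ → kapuohhuzans.
Rule 2 (degemination): /hh/ is a geminate; the first /h/ deletes. /kapuohhuzans/ → kapuohuzans.

kapuohuzans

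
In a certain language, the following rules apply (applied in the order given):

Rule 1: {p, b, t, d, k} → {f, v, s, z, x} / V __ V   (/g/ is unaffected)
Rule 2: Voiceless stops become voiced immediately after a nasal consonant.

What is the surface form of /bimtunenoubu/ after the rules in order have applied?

bimdunenouvu

Rule 1 (intervocalic spirantization): /b/ is a stop between vowels /u/ and /u/, so it spirantizes to the fricative [v]. /bimtunenoubu/ → bimtunenouvu.
Rule 2 (post-nasal voicing): /t/ is a voiceless stop immediately after the nasal /m/, so it voices to [d]. /bimtunenouvu/ → bimdunenouvu.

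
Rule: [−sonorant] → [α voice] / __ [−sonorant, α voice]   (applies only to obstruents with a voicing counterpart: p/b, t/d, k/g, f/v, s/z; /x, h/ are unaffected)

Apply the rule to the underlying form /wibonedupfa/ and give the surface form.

No segment of /wibonedupfa/ meets the structural description of the rule, so the form surfaces unchanged.

wibonedupfa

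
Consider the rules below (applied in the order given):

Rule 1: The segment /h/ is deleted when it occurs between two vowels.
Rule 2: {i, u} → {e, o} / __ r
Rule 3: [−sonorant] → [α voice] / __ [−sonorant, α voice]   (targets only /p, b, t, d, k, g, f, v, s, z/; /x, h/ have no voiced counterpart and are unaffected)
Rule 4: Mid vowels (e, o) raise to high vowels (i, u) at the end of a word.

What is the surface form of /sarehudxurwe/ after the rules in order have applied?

sareutxorwi

Rule 1 (intervocalic h-deletion): /h/ occurs between vowels /e/ and /u/, so it deletes. /sarehudxurwe/ → sareudxurwe.
Rule 2 (pre-rhotic lowering): /u/ is a high vowel immediately before /r/, so it lowers to [o]. /sareudxurwe/ → sareudxorwe.
Rule 3 (regressive voicing assimilation): /d/ precedes the voiceless obstruent /x/, so it devoices to [t] by assimilation. /sareudxorwe/ → sareutxorwe.
Rule 4 (final vowel raising): /e/ is a mid vowel in word-final position, so it raises to [i]. /sareutxorwe/ → sareutxorwi.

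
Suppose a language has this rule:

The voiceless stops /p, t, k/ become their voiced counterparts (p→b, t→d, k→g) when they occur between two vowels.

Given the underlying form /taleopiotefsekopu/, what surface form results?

/p/ is a voiceless stop between vowels /o/ and /i/, so it voices to [b].
/t/ is a voiceless stop between vowels /o/ and /e/, so it voices to [d].
/k/ is a voiceless stop between vowels /e/ and /o/, so it voices to [g].
/p/ is a voiceless stop between vowels /o/ and /u/, so it voices to [b].
The other instance of /t/ does not occur in the required environment and remains unchanged.
Surface form: [taleobiodefsegobu].

taleobiodefsegobu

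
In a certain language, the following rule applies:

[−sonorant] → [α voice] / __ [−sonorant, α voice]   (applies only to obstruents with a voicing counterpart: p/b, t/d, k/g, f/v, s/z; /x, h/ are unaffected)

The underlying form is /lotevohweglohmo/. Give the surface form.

No segment of /lotevohweglohmo/ meets the structural description of the rule, so the form surfaces unchanged.

lotevohweglohmo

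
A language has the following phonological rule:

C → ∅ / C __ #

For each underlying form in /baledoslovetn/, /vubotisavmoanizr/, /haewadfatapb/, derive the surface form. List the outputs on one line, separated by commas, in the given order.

/baledoslovetn/: /n/ is the second consonant of a word-final cluster /tn/, so it deletes. → [baledoslovet].
/vubotisavmoanizr/: /r/ is the second consonant of a word-final cluster /zr/, so it deletes. → [vubotisavmoaniz].
/haewadfatapb/: /b/ is the second consonant of a word-final cluster /pb/, so it deletes. → [haewadfatap].

baledoslovet, vubotisavmoaniz, haewadfatap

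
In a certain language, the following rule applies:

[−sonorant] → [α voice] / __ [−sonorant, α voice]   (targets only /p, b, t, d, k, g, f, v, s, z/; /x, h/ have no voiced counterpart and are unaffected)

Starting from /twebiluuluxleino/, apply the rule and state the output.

twebiluuluxleino

No segment of /twebiluuluxleino/ meets the structural description of the rule, so the form surfaces unchanged.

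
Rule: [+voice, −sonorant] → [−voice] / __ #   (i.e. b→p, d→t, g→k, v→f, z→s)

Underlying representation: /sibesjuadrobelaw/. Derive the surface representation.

No segment of /sibesjuadrobelaw/ meets the structural description of the rule, so the form surfaces unchanged.

sibesjuadrobelaw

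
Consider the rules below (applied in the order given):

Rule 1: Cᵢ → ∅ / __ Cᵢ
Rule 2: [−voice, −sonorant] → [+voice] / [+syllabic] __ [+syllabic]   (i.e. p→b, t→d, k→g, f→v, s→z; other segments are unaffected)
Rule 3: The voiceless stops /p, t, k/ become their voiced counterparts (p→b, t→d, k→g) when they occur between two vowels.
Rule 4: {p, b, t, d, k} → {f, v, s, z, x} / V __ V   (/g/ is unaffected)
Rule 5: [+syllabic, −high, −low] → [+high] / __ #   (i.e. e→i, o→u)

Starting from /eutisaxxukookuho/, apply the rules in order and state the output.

euzizaxugooguhu

Rule 1 (degemination): /xx/ is a geminate; the first /x/ deletes. /eutisaxxukookuho/ → eutisaxukookuho.
Rule 2 (intervocalic voicing): /t/ is a voiceless obstruent between vowels /u/ and /i/, so it voices to [d]. /s/ is a voiceless obstruent between vowels /i/ and /a/, so it voices to [z]. /k/ is a voiceless obstruent between vowels /u/ and /o/, so it voices to [g]. /k/ is a voiceless obstruent between vowels /o/ and /u/, so it voices to [g]. /eutisaxukookuho/ → eudizaxugooguho.
Rule 3 (intervocalic voicing): no segment meets the environment; /eudizaxugooguho/ is unchanged.
Rule 4 (intervocalic spirantization): /d/ is a stop between vowels /u/ and /i/, so it spirantizes to the fricative [z]. /eudizaxugooguho/ → euzizaxugooguho.
Rule 5 (final vowel raising): /o/ is a mid vowel in word-final position, so it raises to [u]. /euzizaxugooguho/ → euzizaxugooguhu.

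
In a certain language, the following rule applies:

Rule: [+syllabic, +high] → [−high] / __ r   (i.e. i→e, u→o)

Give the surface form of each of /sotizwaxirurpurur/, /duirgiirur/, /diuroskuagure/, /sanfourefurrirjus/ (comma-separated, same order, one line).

sotizwaxerorporor, duergieror, dioroskuagore, sanfooreforrerjus

/sotizwaxirurpurur/: /i/ is a high vowel immediately before /r/, so it lowers to [e]. /u/ is a high vowel immediately before /r/, so it lowers to [o]. /u/ is a high vowel immediately before /r/, so it lowers to [o]. /u/ is a high vowel immediately before /r/, so it lowers to [o]. → [sotizwaxerorporor].
/duirgiirur/: /i/ is a high vowel immediately before /r/, so it lowers to [e]. /i/ is a high vowel immediately before /r/, so it lowers to [e]. /u/ is a high vowel immediately before /r/, so it lowers to [o]. → [duergieror].
/diuroskuagure/: /u/ is a high vowel immediately before /r/, so it lowers to [o]. /u/ is a high vowel immediately before /r/, so it lowers to [o]. → [dioroskuagore].
/sanfourefurrirjus/: /u/ is a high vowel immediately before /r/, so it lowers to [o]. /u/ is a high vowel immediately before /r/, so it lowers to [o]. /i/ is a high vowel immediately before /r/, so it lowers to [e]. → [sanfooreforrerjus].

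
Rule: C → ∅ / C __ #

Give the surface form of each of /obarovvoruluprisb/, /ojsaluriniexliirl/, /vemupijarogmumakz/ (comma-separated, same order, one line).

obarovvorulupris, ojsaluriniexliir, vemupijarogmumak

/obarovvoruluprisb/: /b/ is the second consonant of a word-final cluster /sb/, so it deletes. → [obarovvorulupris].
/ojsaluriniexliirl/: /l/ is the second consonant of a word-final cluster /rl/, so it deletes. → [ojsaluriniexliir].
/vemupijarogmumakz/: /z/ is the second consonant of a word-final cluster /kz/, so it deletes. → [vemupijarogmumak].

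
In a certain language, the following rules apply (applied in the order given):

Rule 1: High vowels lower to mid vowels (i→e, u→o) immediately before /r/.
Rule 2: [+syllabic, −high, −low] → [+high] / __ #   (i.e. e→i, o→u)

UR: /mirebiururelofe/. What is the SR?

Rule 1 (pre-rhotic lowering): /i/ is a high vowel immediately before /r/, so it lowers to [e]. /u/ is a high vowel immediately before /r/, so it lowers to [o]. /u/ is a high vowel immediately before /r/, so it lowers to [o]. /mirebiururelofe/ → merebiororelofe.
Rule 2 (final vowel raising): /e/ is a mid vowel in word-final position, so it raises to [i]. /merebiororelofe/ → merebiororelofi.

merebiororelofi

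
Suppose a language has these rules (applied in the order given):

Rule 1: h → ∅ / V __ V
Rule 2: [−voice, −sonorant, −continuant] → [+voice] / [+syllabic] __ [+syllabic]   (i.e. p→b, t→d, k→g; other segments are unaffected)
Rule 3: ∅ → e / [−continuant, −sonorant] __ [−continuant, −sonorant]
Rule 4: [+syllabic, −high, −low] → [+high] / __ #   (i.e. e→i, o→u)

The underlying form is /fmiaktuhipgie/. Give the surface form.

fmiaketuipegii

Rule 1 (intervocalic h-deletion): /h/ occurs between vowels /u/ and /i/, so it deletes. /fmiaktuhipgie/ → fmiaktuipgie.
Rule 2 (intervocalic voicing): no segment meets the environment; /fmiaktuipgie/ is unchanged.
Rule 3 (stop-cluster e-epenthesis): /k/ and /t/ form a stop–stop cluster, so [e] is inserted between them. /p/ and /g/ form a stop–stop cluster, so [e] is inserted between them. /fmiaktuipgie/ → fmiaketuipegie.
Rule 4 (final vowel raising): /e/ is a mid vowel in word-final position, so it raises to [i]. /fmiaketuipegie/ → fmiaketuipegii.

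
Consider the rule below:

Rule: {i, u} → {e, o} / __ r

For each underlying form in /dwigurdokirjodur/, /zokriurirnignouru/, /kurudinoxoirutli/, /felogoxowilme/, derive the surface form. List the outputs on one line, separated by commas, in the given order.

dwigordokerjodor, zokriorernignooru, korudinoxoerutli, felogoxowilme

/dwigurdokirjodur/: /u/ is a high vowel immediately before /r/, so it lowers to [o]. /i/ is a high vowel immediately before /r/, so it lowers to [e]. /u/ is a high vowel immediately before /r/, so it lowers to [o]. → [dwigordokerjodor].
/zokriurirnignouru/: /u/ is a high vowel immediately before /r/, so it lowers to [o]. /i/ is a high vowel immediately before /r/, so it lowers to [e]. /u/ is a high vowel immediately before /r/, so it lowers to [o]. → [zokriorernignooru].
/kurudinoxoirutli/: /u/ is a high vowel immediately before /r/, so it lowers to [o]. /i/ is a high vowel immediately before /r/, so it lowers to [e]. → [korudinoxoerutli].
/felogoxowilme/: the rule's environment is not met; surfaces unchanged as [felogoxowilme].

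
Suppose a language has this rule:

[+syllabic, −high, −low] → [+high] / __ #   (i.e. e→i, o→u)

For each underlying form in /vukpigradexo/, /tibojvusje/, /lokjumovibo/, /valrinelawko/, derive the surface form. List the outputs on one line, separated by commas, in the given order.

vukpigradexu, tibojvusji, lokjumovibu, valrinelawku

/vukpigradexo/: /o/ is a mid vowel in word-final position, so it raises to [u]. → [vukpigradexu].
/tibojvusje/: /e/ is a mid vowel in word-final position, so it raises to [i]. → [tibojvusji].
/lokjumovibo/: /o/ is a mid vowel in word-final position, so it raises to [u]. → [lokjumovibu].
/valrinelawko/: /o/ is a mid vowel in word-final position, so it raises to [u]. → [valrinelawku].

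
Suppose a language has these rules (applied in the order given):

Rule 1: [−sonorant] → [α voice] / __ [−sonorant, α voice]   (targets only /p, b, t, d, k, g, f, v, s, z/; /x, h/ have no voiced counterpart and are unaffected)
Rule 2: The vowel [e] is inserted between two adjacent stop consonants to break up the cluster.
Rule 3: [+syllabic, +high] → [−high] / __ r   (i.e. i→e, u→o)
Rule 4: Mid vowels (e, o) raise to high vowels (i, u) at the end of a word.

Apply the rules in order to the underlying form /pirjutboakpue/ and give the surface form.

Rule 1 (regressive voicing assimilation): /t/ precedes the voiced obstruent /b/, so it voices to [d] by assimilation. /pirjutboakpue/ → pirjudboakpue.
Rule 2 (stop-cluster e-epenthesis): /d/ and /b/ form a stop–stop cluster, so [e] is inserted between them. /k/ and /p/ form a stop–stop cluster, so [e] is inserted between them. /pirjudboakpue/ → pirjudeboakepue.
Rule 3 (pre-rhotic lowering): /i/ is a high vowel immediately before /r/, so it lowers to [e]. /pirjudeboakepue/ → perjudeboakepue.
Rule 4 (final vowel raising): /e/ is a mid vowel in word-final position, so it raises to [i]. /perjudeboakepue/ → perjudeboakepui.

perjudeboakepui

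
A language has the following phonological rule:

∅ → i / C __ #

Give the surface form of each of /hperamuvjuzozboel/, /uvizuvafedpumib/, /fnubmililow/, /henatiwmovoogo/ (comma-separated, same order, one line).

hperamuvjuzozboeli, uvizuvafedpumibi, fnubmililowi, henatiwmovoogo

/hperamuvjuzozboel/: the form ends in the consonant /l/, so [i] is inserted word-finally. → [hperamuvjuzozboeli].
/uvizuvafedpumib/: the form ends in the consonant /b/, so [i] is inserted word-finally. → [uvizuvafedpumibi].
/fnubmililow/: the form ends in the consonant /w/, so [i] is inserted word-finally. → [fnubmililowi].
/henatiwmovoogo/: the rule's environment is not met; surfaces unchanged as [henatiwmovoogo].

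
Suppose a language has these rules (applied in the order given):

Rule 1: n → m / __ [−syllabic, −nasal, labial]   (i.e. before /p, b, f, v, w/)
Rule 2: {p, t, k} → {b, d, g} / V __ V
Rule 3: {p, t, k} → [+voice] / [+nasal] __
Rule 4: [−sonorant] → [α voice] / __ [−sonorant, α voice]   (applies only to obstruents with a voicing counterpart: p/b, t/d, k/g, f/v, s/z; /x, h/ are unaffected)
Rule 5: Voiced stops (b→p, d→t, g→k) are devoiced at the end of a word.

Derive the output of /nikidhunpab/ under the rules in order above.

nigithumbap

Rule 1 (nasal place assimilation): /n/ precedes the labial consonant /p/, so it assimilates in place to [m]. /nikidhunpab/ → nikidhumpab.
Rule 2 (intervocalic voicing): /k/ is a voiceless stop between vowels /i/ and /i/, so it voices to [g]. /nikidhumpab/ → nigidhumpab.
Rule 3 (post-nasal voicing): /p/ is a voiceless stop immediately after the nasal /m/, so it voices to [b]. /nigidhumpab/ → nigidhumbab.
Rule 4 (regressive voicing assimilation): /d/ precedes the voiceless obstruent /h/, so it devoices to [t] by assimilation. /nigidhumbab/ → nigithumbab.
Rule 5 (final devoicing): /b/ is a voiced stop in word-final position, so it devoices to [p]. /nigithumbab/ → nigithumbap.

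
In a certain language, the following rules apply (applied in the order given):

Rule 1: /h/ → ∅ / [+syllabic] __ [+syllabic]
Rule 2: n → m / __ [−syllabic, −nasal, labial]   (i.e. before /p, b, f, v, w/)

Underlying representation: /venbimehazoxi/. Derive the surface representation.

vembimeazoxi

Rule 1 (intervocalic h-deletion): /h/ occurs between vowels /e/ and /a/, so it deletes. /venbimehazoxi/ → venbimeazoxi.
Rule 2 (nasal place assimilation): /n/ precedes the labial consonant /b/, so it assimilates in place to [m]. /venbimeazoxi/ → vembimeazoxi.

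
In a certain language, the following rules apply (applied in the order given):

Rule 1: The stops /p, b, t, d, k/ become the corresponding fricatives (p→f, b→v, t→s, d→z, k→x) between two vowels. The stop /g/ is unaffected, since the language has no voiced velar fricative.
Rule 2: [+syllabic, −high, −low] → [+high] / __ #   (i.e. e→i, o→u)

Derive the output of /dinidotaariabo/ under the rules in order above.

Rule 1 (intervocalic spirantization): /d/ is a stop between vowels /i/ and /o/, so it spirantizes to the fricative [z]. /t/ is a stop between vowels /o/ and /a/, so it spirantizes to the fricative [s]. /b/ is a stop between vowels /a/ and /o/, so it spirantizes to the fricative [v]. /dinidotaariabo/ → dinizosaariavo.
Rule 2 (final vowel raising): /o/ is a mid vowel in word-final position, so it raises to [u]. /dinizosaariavo/ → dinizosaariavu.

dinizosaariavu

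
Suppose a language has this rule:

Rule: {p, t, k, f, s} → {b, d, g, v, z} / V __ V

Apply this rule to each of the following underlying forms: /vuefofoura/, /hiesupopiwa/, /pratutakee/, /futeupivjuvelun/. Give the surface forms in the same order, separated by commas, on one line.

/vuefofoura/: /f/ is a voiceless obstruent between vowels /e/ and /o/, so it voices to [v]. /f/ is a voiceless obstruent between vowels /o/ and /o/, so it voices to [v]. → [vuevovoura].
/hiesupopiwa/: /s/ is a voiceless obstruent between vowels /e/ and /u/, so it voices to [z]. /p/ is a voiceless obstruent between vowels /u/ and /o/, so it voices to [b]. /p/ is a voiceless obstruent between vowels /o/ and /i/, so it voices to [b]. → [hiezubobiwa].
/pratutakee/: /t/ is a voiceless obstruent between vowels /a/ and /u/, so it voices to [d]. /t/ is a voiceless obstruent between vowels /u/ and /a/, so it voices to [d]. /k/ is a voiceless obstruent between vowels /a/ and /e/, so it voices to [g]. → [pradudagee].
/futeupivjuvelun/: /t/ is a voiceless obstruent between vowels /u/ and /e/, so it voices to [d]. /p/ is a voiceless obstruent between vowels /u/ and /i/, so it voices to [b]. → [fudeubivjuvelun].

vuevovoura, hiezubobiwa, pradudagee, fudeubivjuvelun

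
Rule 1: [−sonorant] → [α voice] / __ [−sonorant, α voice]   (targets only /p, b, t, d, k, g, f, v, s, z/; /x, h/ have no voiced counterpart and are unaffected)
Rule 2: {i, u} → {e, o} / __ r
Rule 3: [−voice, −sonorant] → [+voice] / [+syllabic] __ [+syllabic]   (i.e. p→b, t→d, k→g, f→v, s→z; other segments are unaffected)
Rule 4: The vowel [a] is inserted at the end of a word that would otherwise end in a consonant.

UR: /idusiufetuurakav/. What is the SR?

Rule 1 (regressive voicing assimilation): no segment meets the environment; /idusiufetuurakav/ is unchanged.
Rule 2 (pre-rhotic lowering): /u/ is a high vowel immediately before /r/, so it lowers to [o]. /idusiufetuurakav/ → idusiufetuorakav.
Rule 3 (intervocalic voicing): /s/ is a voiceless obstruent between vowels /u/ and /i/, so it voices to [z]. /f/ is a voiceless obstruent between vowels /u/ and /e/, so it voices to [v]. /t/ is a voiceless obstruent between vowels /e/ and /u/, so it voices to [d]. /k/ is a voiceless obstruent between vowels /a/ and /a/, so it voices to [g]. /idusiufetuorakav/ → iduziuveduoragav.
Rule 4 (final a-epenthesis): the form ends in the consonant /v/, so [a] is inserted word-finally. /iduziuveduoragav/ → iduziuveduoragava.

iduziuveduoragava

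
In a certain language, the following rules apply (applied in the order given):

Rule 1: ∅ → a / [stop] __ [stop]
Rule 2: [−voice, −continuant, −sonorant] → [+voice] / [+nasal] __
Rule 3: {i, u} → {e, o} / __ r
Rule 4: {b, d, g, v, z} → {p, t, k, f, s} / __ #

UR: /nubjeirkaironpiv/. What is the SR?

nubjeerkaeronbif

Rule 1 (stop-cluster a-epenthesis): no segment meets the environment; /nubjeirkaironpiv/ is unchanged.
Rule 2 (post-nasal voicing): /p/ is a voiceless stop immediately after the nasal /n/, so it voices to [b]. /nubjeirkaironpiv/ → nubjeirkaironbiv.
Rule 3 (pre-rhotic lowering): /i/ is a high vowel immediately before /r/, so it lowers to [e]. /i/ is a high vowel immediately before /r/, so it lowers to [e]. /nubjeirkaironbiv/ → nubjeerkaeronbiv.
Rule 4 (final devoicing): /v/ is a voiced obstruent in word-final position, so it devoices to [f]. /nubjeerkaeronbiv/ → nubjeerkaeronbif.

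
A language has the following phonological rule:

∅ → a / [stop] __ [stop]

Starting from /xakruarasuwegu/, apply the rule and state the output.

No segment of /xakruarasuwegu/ meets the structural description of the rule, so the form surfaces unchanged.

xakruarasuwegu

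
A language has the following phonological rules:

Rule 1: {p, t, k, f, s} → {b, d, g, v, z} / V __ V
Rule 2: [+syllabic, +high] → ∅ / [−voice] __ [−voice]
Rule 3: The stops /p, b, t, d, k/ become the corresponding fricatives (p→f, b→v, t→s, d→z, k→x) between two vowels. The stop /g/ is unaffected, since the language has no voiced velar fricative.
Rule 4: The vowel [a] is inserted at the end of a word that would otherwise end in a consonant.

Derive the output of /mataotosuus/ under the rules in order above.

Rule 1 (intervocalic voicing): /t/ is a voiceless obstruent between vowels /a/ and /a/, so it voices to [d]. /t/ is a voiceless obstruent between vowels /o/ and /o/, so it voices to [d]. /s/ is a voiceless obstruent between vowels /o/ and /u/, so it voices to [z]. /mataotosuus/ → madaodozuus.
Rule 2 (high vowel syncope): no segment meets the environment; /madaodozuus/ is unchanged.
Rule 3 (intervocalic spirantization): /d/ is a stop between vowels /a/ and /a/, so it spirantizes to the fricative [z]. /d/ is a stop between vowels /o/ and /o/, so it spirantizes to the fricative [z]. /madaodozuus/ → mazaozozuus.
Rule 4 (final a-epenthesis): the form ends in the consonant /s/, so [a] is inserted word-finally. /mazaozozuus/ → mazaozozuusa.

mazaozozuusa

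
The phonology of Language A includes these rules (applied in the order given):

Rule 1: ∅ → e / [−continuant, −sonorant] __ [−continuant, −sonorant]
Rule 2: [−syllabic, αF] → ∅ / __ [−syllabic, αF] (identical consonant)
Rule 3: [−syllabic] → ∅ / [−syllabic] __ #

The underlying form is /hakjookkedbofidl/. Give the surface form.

hakjookekedebofid

Rule 1 (stop-cluster e-epenthesis): /k/ and /k/ form a stop–stop cluster, so [e] is inserted between them. /d/ and /b/ form a stop–stop cluster, so [e] is inserted between them. /hakjookkedbofidl/ → hakjookekedebofidl.
Rule 2 (degemination): no segment meets the environment; /hakjookekedebofidl/ is unchanged.
Rule 3 (final cluster simplification): /l/ is the second consonant of a word-final cluster /dl/, so it deletes. /hakjookekedebofidl/ → hakjookekedebofid.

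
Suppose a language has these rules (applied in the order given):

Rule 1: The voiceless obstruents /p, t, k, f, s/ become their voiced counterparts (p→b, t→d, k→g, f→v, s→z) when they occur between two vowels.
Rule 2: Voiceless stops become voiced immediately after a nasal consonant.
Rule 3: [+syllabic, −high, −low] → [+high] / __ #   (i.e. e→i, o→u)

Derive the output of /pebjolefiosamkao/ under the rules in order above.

pebjoleviozamgau

Rule 1 (intervocalic voicing): /f/ is a voiceless obstruent between vowels /e/ and /i/, so it voices to [v]. /s/ is a voiceless obstruent between vowels /o/ and /a/, so it voices to [z]. /pebjolefiosamkao/ → pebjoleviozamkao.
Rule 2 (post-nasal voicing): /k/ is a voiceless stop immediately after the nasal /m/, so it voices to [g]. /pebjoleviozamkao/ → pebjoleviozamgao.
Rule 3 (final vowel raising): /o/ is a mid vowel in word-final position, so it raises to [u]. /pebjoleviozamgao/ → pebjoleviozamgau.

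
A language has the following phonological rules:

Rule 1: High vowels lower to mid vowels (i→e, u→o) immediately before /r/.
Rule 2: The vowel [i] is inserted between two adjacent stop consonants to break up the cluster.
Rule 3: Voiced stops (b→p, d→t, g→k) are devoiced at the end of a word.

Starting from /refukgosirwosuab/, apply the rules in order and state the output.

Rule 1 (pre-rhotic lowering): /i/ is a high vowel immediately before /r/, so it lowers to [e]. /refukgosirwosuab/ → refukgoserwosuab.
Rule 2 (stop-cluster i-epenthesis): /k/ and /g/ form a stop–stop cluster, so [i] is inserted between them. /refukgoserwosuab/ → refukigoserwosuab.
Rule 3 (final devoicing): /b/ is a voiced stop in word-final position, so it devoices to [p]. /refukigoserwosuab/ → refukigoserwosuap.

refukigoserwosuap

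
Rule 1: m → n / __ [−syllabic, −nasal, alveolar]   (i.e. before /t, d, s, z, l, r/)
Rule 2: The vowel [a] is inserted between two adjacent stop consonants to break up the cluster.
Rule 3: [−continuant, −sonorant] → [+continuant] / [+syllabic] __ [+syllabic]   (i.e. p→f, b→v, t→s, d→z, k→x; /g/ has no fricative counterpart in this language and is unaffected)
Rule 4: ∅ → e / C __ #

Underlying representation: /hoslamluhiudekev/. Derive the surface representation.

hoslanluhiuzexeve

Rule 1 (nasal place assimilation): /m/ precedes the alveolar consonant /l/, so it assimilates in place to [n]. /hoslamluhiudekev/ → hoslanluhiudekev.
Rule 2 (stop-cluster a-epenthesis): no segment meets the environment; /hoslanluhiudekev/ is unchanged.
Rule 3 (intervocalic spirantization): /d/ is a stop between vowels /u/ and /e/, so it spirantizes to the fricative [z]. /k/ is a stop between vowels /e/ and /e/, so it spirantizes to the fricative [x]. /hoslanluhiudekev/ → hoslanluhiuzexev.
Rule 4 (final e-epenthesis): the form ends in the consonant /v/, so [e] is inserted word-finally. /hoslanluhiuzexev/ → hoslanluhiuzexeve.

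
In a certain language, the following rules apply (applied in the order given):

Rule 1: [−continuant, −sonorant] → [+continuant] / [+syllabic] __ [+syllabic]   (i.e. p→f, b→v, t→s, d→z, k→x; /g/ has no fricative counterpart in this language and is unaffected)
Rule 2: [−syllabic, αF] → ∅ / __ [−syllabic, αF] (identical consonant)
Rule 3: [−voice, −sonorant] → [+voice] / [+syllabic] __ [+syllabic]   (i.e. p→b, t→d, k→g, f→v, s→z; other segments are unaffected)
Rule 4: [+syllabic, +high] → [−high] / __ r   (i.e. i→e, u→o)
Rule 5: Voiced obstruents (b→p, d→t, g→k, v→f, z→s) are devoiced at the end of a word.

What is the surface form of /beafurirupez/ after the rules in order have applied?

beavoreruves

Rule 1 (intervocalic spirantization): /p/ is a stop between vowels /u/ and /e/, so it spirantizes to the fricative [f]. /beafurirupez/ → beafurirufez.
Rule 2 (degemination): no segment meets the environment; /beafurirufez/ is unchanged.
Rule 3 (intervocalic voicing): /f/ is a voiceless obstruent between vowels /a/ and /u/, so it voices to [v]. /f/ is a voiceless obstruent between vowels /u/ and /e/, so it voices to [v]. /beafurirufez/ → beavuriruvez.
Rule 4 (pre-rhotic lowering): /u/ is a high vowel immediately before /r/, so it lowers to [o]. /i/ is a high vowel immediately before /r/, so it lowers to [e]. /beavuriruvez/ → beavoreruvez.
Rule 5 (final devoicing): /z/ is a voiced obstruent in word-final position, so it devoices to [s]. /beavoreruvez/ → beavoreruves.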